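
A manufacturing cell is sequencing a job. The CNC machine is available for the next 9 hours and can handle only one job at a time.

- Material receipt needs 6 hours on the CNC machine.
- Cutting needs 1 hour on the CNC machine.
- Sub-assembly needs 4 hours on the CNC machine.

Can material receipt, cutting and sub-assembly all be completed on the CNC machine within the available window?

Running back to back, the jobs need 6 + 1 + 4 = 11 hours on the CNC machine.
Since 11 > 9, they cannot all fit.

No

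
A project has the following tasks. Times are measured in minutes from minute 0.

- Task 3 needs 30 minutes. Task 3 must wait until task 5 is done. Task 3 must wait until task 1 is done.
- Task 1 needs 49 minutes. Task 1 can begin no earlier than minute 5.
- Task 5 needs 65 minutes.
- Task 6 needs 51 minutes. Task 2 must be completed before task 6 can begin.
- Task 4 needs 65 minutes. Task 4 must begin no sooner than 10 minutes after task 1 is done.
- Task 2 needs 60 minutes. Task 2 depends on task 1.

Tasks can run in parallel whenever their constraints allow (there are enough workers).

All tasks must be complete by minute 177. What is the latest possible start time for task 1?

17

To finish by minute 177, task 6 (duration 51) must start no later than minute 126.
Task 2 has to be done before task 6 (must start by minute 126). That means finishing by minute 126, i.e. starting by 126 − 60 = minute 66.
To finish by minute 177, task 3 (duration 30) must start no later than minute 147.
To finish by minute 177, task 4 (duration 65) must start no later than minute 112.
Task 1 feeds task 2 (must start by minute 66); task 3 (must start by minute 147); task 4 (must start by minute 112, minus 10-minute gap → minute 102). Taking the minimum, task 1 must finish by minute 66 and start by 66 − 49 = minute 17.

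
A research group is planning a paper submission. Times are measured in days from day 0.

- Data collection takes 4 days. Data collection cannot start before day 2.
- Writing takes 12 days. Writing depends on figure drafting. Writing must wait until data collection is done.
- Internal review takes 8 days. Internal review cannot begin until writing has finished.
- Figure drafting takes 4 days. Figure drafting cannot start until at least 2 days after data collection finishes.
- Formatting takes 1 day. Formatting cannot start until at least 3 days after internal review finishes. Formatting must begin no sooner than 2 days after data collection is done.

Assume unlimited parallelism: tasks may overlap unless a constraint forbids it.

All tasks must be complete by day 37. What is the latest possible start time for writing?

13

To finish by day 37, formatting (duration 1) must start no later than day 36.
Internal review feeds into formatting (must start by day 36, minus 3-day gap → day 33); so internal review must finish by day 33 and therefore start by day 25.
Writing has to be done before internal review (must start by day 25). That means finishing by day 25, i.e. starting by 25 − 12 = day 13.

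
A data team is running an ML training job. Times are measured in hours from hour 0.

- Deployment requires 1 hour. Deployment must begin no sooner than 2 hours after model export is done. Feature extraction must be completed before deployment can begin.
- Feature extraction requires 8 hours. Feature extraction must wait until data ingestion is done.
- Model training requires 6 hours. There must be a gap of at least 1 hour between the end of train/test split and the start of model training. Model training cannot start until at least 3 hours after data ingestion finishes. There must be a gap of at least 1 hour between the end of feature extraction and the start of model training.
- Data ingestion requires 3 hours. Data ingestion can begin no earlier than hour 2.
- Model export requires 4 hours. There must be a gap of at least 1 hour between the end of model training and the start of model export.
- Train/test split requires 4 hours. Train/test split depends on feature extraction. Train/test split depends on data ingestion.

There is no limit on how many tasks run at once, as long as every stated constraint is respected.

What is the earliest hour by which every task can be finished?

32

Data ingestion cannot begin until its own release at hour 2. It runs from hour 2 to 2 + 3 = hour 5.
Feature extraction waits on data ingestion (finishes hour 5), so it starts at hour 5 and finishes at 5 + 8 = hour 13.
For train/test split: feature extraction (finishes hour 13); data ingestion (finishes hour 5). Taking the maximum gives a start of hour 13, and it finishes at 13 + 4 = hour 17.
Model training needs all of train/test split (finishes hour 17, plus 1-hour gap → hour 18); data ingestion (finishes hour 5, plus 3-hour gap → hour 8); feature extraction (finishes hour 13, plus 1-hour gap → hour 14). That puts its earliest start at hour 18; it finishes at 18 + 6 = hour 24.
After model training (finishes hour 24, plus 1-hour gap → hour 25), model export can start at hour 25 and finishes at hour 29.
Deployment has to wait for model export (finishes hour 29, plus 2-hour gap → hour 31); feature extraction (finishes hour 13). The latest of these is hour 31, so deployment runs hour 31 to 31 + 1 = hour 32.
All tasks are finished once the last one completes. Finish times: Data ingestion at 5, Feature extraction at 13, Train/test split at 17, Model training at 24, Model export at 29, Deployment at 32. The latest is hour 32.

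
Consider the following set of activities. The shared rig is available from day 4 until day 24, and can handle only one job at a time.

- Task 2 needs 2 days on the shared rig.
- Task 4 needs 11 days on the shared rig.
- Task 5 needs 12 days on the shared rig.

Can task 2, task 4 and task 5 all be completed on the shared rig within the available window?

No

The shared rig window is 24 − 4 = 20 days.
Running back to back, the jobs need 2 + 11 + 12 = 25 days on the shared rig.
Since 25 > 20, they cannot all fit.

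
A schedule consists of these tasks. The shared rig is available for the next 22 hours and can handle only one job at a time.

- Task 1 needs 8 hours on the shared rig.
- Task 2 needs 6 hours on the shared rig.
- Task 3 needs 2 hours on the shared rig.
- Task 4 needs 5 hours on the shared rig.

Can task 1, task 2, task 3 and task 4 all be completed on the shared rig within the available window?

Running back to back, the jobs need 8 + 6 + 2 + 5 = 21 hours on the shared rig.
Since 21 ≤ 22, they fit within the window.

Yes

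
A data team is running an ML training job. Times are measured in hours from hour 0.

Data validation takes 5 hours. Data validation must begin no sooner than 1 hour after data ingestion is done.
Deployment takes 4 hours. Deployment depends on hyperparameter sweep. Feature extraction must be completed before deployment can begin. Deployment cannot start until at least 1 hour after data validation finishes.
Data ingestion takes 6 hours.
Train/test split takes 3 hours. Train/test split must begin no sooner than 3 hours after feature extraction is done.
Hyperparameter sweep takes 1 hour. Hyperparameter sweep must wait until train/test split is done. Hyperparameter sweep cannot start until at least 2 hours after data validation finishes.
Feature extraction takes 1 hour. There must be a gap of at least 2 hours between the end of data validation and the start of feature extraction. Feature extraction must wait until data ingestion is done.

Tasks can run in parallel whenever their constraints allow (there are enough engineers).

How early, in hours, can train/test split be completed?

21

Data ingestion has no prerequisites, so it starts at hour 0 and finishes at hour 6.
Data validation cannot begin until data ingestion (finishes hour 6, plus 1-hour gap → hour 7). It runs from hour 7 to 7 + 5 = hour 12.
For feature extraction: data validation (finishes hour 12, plus 2-hour gap → hour 14); data ingestion (finishes hour 6). Taking the maximum gives a start of hour 14, and it finishes at 14 + 1 = hour 15.
Train/test split waits on feature extraction (finishes hour 15, plus 3-hour gap → hour 18), so it starts at hour 18 and finishes at 18 + 3 = hour 21.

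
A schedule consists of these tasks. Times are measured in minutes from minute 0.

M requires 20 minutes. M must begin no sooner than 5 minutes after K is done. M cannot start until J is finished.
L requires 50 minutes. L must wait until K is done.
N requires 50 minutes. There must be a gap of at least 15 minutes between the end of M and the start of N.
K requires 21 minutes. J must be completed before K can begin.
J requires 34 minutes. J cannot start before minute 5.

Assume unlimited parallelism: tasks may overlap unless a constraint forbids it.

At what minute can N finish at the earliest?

150

J cannot begin until its own release at minute 5. It runs from minute 5 to 5 + 34 = minute 39.
K cannot begin until J (finishes minute 39). It runs from minute 39 to 39 + 21 = minute 60.
M cannot start until K (finishes minute 60, plus 5-minute gap → minute 65); J (finishes minute 39). The controlling bound is minute 65, so M finishes at 65 + 20 = minute 85.
After M (finishes minute 85, plus 15-minute gap → minute 100), N can start at minute 100 and finishes at minute 150.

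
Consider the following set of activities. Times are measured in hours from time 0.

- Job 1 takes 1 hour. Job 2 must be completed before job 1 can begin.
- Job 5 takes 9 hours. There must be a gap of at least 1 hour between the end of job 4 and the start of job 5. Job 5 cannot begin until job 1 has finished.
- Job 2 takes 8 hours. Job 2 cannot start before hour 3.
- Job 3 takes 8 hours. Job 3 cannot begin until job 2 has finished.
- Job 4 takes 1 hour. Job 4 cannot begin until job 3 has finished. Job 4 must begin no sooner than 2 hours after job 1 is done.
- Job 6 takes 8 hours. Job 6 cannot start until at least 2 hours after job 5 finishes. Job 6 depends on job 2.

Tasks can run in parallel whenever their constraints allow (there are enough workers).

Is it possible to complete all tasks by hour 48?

Yes

After its own release at hour 3, job 2 can start at hour 3 and finishes at hour 11.
Job 3 waits on job 2 (finishes hour 11), so it starts at hour 11 and finishes at 11 + 8 = hour 19.
After job 2 (finishes hour 11), job 1 can start at hour 11 and finishes at hour 12.
Job 4 cannot start until job 3 (finishes hour 19); job 1 (finishes hour 12, plus 2-hour gap → hour 14). The controlling bound is hour 19, so job 4 finishes at 19 + 1 = hour 20.
Job 5 has to wait for job 4 (finishes hour 20, plus 1-hour gap → hour 21); job 1 (finishes hour 12). The latest of these is hour 21, so job 5 runs hour 21 to 21 + 9 = hour 30.
Job 6 has to wait for job 5 (finishes hour 30, plus 2-hour gap → hour 32); job 2 (finishes hour 11). The latest of these is hour 32, so job 6 runs hour 32 to 32 + 8 = hour 40.
Every task is finished by hour 40, which is no later than the deadline of 48, so the schedule is feasible.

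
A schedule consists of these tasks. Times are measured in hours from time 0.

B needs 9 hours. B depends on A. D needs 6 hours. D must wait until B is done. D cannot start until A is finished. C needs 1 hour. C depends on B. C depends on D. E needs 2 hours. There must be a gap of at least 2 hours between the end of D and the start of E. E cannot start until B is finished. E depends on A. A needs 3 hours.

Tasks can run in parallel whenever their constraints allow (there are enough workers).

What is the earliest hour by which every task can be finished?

22

A has no prerequisites, so it starts at hour 0 and finishes at hour 3.
After A (finishes hour 3), B can start at hour 3 and finishes at hour 12.
D needs all of B (finishes hour 12); A (finishes hour 3). That puts its earliest start at hour 12; it finishes at 12 + 6 = hour 18.
E needs all of D (finishes hour 18, plus 2-hour gap → hour 20); B (finishes hour 12); A (finishes hour 3). That puts its earliest start at hour 20; it finishes at 20 + 2 = hour 22.
C has to wait for B (finishes hour 12); D (finishes hour 18). The latest of these is hour 18, so C runs hour 18 to 18 + 1 = hour 19.
All tasks are finished once the last one completes. Finish times: A at 3, B at 12, C at 19, D at 18, E at 22. The latest is hour 22.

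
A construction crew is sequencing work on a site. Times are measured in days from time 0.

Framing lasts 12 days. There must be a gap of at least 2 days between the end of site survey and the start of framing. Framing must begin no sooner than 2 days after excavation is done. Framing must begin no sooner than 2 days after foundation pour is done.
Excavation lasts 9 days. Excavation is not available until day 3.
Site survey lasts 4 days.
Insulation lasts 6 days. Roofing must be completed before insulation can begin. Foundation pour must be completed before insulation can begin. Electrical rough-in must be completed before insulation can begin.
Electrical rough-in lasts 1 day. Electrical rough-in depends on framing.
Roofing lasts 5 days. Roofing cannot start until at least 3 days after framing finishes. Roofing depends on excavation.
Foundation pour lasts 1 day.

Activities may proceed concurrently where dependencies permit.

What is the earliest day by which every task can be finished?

Foundation pour can start immediately at day 0; it finishes at day 1.
Excavation cannot begin until its own release at day 3. It runs from day 3 to 3 + 9 = day 12.
Nothing blocks site survey, so it runs from day 0 to day 4.
Framing needs all of site survey (finishes day 4, plus 2-day gap → day 6); excavation (finishes day 12, plus 2-day gap → day 14); foundation pour (finishes day 1, plus 2-day gap → day 3). That puts its earliest start at day 14; it finishes at 14 + 12 = day 26.
Electrical rough-in waits on framing (finishes day 26), so it starts at day 26 and finishes at 26 + 1 = day 27.
Roofing cannot start until framing (finishes day 26, plus 3-day gap → day 29); excavation (finishes day 12). The controlling bound is day 29, so roofing finishes at 29 + 5 = day 34.
Insulation needs all of roofing (finishes day 34); foundation pour (finishes day 1); electrical rough-in (finishes day 27). That puts its earliest start at day 34; it finishes at 34 + 6 = day 40.
All tasks are finished once the last one completes. Finish times: Site survey at 4, Excavation at 12, Foundation pour at 1, Framing at 26, Roofing at 34, Electrical rough-in at 27, Insulation at 40. The latest is day 40.

40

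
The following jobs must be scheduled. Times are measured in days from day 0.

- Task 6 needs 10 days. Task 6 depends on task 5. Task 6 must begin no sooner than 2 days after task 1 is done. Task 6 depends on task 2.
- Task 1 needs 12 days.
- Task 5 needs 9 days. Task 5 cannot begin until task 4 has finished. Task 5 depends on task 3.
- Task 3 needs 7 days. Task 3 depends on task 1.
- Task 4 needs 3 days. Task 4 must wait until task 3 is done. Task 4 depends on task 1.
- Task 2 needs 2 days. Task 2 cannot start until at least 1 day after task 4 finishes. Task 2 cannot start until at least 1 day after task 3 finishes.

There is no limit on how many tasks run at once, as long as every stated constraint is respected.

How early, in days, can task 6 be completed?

Task 1 has no prerequisites, so it starts at day 0 and finishes at day 12.
Task 3 cannot begin until task 1 (finishes day 12). It runs from day 12 to 12 + 7 = day 19.
Task 4 needs all of task 3 (finishes day 19); task 1 (finishes day 12). That puts its earliest start at day 19; it finishes at 19 + 3 = day 22.
Task 5 needs all of task 4 (finishes day 22); task 3 (finishes day 19). That puts its earliest start at day 22; it finishes at 22 + 9 = day 31.
Task 2 needs all of task 4 (finishes day 22, plus 1-day gap → day 23); task 3 (finishes day 19, plus 1-day gap → day 20). That puts its earliest start at day 23; it finishes at 23 + 2 = day 25.
Task 6 cannot start until task 5 (finishes day 31); task 1 (finishes day 12, plus 2-day gap → day 14); task 2 (finishes day 25). The controlling bound is day 31, so task 6 finishes at 31 + 10 = day 41.

41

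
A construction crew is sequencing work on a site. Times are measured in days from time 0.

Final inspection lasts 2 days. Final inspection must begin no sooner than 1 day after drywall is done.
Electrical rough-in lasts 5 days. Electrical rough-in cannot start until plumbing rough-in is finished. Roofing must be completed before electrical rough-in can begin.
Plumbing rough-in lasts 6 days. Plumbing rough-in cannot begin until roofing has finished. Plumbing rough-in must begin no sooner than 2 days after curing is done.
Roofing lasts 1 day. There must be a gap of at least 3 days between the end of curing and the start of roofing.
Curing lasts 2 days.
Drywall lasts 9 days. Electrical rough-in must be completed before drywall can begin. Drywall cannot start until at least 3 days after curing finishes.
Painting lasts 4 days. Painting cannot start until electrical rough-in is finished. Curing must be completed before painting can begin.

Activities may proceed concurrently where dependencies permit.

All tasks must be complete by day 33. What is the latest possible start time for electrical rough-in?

Final inspection must finish by day 33; it takes 2 days, so it must start by 33 − 2 = day 31.
Drywall has to be done before final inspection (must start by day 31, minus 1-day gap → day 30). That means finishing by day 30, i.e. starting by 30 − 9 = day 21.
To finish by day 33, painting (duration 4) must start no later than day 29.
Electrical rough-in must finish in time for drywall (must start by day 21); painting (must start by day 29). The tightest is day 21, so electrical rough-in must start by 21 − 5 = day 16.

16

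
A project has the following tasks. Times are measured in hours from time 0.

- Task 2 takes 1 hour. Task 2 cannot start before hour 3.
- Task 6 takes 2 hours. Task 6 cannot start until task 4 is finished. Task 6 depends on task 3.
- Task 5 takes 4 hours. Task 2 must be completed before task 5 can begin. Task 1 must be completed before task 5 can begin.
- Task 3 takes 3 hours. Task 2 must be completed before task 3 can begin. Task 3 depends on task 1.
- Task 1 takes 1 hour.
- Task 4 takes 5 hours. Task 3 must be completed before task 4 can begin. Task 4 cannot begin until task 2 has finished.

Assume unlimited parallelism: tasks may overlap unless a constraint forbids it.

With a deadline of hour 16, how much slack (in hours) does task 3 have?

Task 2 waits on its own release at hour 3, so it starts at hour 3 and finishes at 3 + 1 = hour 4.
Task 1 has no prerequisites, so it starts at hour 0 and finishes at hour 1.
Task 3 cannot start until task 2 (finishes hour 4); task 1 (finishes hour 1). The controlling bound is hour 4, so task 3 finishes at 4 + 3 = hour 7.

Working backward from the deadline:
Task 6 must finish by hour 16; it takes 2 hours, so it must start by 16 − 2 = hour 14.
Task 4 must finish before task 6 (must start by hour 14). With a 5-hour duration, task 4 must start by 14 − 5 = hour 9.
Task 3 must finish in time for task 4 (must start by hour 9); task 6 (must start by hour 14). The tightest is hour 9, so task 3 must start by 9 − 3 = hour 6.
So task 3 can start as early as hour 4 and as late as hour 6, giving 6 − 4 = 2 hours of slack.

2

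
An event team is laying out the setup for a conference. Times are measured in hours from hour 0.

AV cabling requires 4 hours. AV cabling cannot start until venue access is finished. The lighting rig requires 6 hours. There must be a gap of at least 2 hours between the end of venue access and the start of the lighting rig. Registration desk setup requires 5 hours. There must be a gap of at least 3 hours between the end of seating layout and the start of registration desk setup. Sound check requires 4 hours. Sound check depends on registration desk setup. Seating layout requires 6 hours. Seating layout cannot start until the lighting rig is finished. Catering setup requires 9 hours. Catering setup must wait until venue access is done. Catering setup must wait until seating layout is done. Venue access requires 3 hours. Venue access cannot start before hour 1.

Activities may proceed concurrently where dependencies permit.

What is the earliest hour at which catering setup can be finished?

After its own release at hour 1, venue access can start at hour 1 and finishes at hour 4.
The lighting rig cannot begin until venue access (finishes hour 4, plus 2-hour gap → hour 6). It runs from hour 6 to 6 + 6 = hour 12.
Seating layout waits on the lighting rig (finishes hour 12), so it starts at hour 12 and finishes at 12 + 6 = hour 18.
Catering setup has to wait for venue access (finishes hour 4); seating layout (finishes hour 18). The latest of these is hour 18, so catering setup runs hour 18 to 18 + 9 = hour 27.

27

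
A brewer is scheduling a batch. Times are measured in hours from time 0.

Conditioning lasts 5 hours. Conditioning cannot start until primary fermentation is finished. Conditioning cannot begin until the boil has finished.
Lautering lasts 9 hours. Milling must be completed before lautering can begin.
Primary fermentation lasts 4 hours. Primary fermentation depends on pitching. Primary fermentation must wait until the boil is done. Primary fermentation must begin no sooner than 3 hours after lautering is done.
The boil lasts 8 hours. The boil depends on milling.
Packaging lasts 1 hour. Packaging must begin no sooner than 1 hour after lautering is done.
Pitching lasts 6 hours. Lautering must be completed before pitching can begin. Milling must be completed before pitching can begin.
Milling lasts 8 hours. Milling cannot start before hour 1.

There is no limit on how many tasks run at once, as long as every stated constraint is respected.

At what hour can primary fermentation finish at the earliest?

28

Milling waits on its own release at hour 1, so it starts at hour 1 and finishes at 1 + 8 = hour 9.
After milling (finishes hour 9), the boil can start at hour 9 and finishes at hour 17.
Lautering waits on milling (finishes hour 9), so it starts at hour 9 and finishes at 9 + 9 = hour 18.
Pitching cannot start until lautering (finishes hour 18); milling (finishes hour 9). The controlling bound is hour 18, so pitching finishes at 18 + 6 = hour 24.
Primary fermentation has to wait for pitching (finishes hour 24); the boil (finishes hour 17); lautering (finishes hour 18, plus 3-hour gap → hour 21). The latest of these is hour 24, so primary fermentation runs hour 24 to 24 + 4 = hour 28.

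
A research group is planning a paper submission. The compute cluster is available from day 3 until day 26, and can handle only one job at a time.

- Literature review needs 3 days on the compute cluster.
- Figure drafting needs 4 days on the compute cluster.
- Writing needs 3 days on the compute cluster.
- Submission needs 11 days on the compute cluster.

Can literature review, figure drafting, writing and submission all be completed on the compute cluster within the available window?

Yes

The compute cluster window is 26 − 3 = 23 days.
Running back to back, the jobs need 3 + 4 + 3 + 11 = 21 days on the compute cluster.
Since 21 ≤ 23, they fit within the window.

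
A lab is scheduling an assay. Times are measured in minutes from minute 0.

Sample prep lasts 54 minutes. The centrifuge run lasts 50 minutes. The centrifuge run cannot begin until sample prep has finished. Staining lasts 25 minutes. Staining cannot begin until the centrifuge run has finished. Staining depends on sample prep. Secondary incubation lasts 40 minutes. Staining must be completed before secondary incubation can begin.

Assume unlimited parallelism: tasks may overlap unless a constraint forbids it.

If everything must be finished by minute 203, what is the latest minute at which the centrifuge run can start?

Nothing follows secondary incubation; the deadline of minute 203 is its only limit. It must start by 203 − 40 = minute 163.
Since secondary incubation (must start by minute 163) depends on it, staining must finish by minute 163. Backing off its 25-minute duration gives a latest start of minute 138.
The centrifuge run feeds into staining (must start by minute 138); so the centrifuge run must finish by minute 138 and therefore start by minute 88.

88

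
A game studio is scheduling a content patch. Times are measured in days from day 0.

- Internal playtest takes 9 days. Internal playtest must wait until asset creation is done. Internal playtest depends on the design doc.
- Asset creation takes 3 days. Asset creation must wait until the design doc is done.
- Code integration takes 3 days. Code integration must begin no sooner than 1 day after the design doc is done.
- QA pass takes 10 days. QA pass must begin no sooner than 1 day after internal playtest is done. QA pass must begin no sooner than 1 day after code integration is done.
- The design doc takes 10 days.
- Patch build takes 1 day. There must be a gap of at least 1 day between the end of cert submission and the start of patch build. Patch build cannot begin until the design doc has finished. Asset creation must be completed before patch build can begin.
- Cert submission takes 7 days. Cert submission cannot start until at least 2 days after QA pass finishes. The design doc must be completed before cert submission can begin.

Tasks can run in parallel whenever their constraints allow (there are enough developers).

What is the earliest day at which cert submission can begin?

35

The design doc can start immediately at day 0; it finishes at day 10.
Code integration waits on the design doc (finishes day 10, plus 1-day gap → day 11), so it starts at day 11 and finishes at 11 + 3 = day 14.
Asset creation waits on the design doc (finishes day 10), so it starts at day 10 and finishes at 10 + 3 = day 13.
Internal playtest has to wait for asset creation (finishes day 13); the design doc (finishes day 10). The latest of these is day 13, so internal playtest runs day 13 to 13 + 9 = day 22.
For QA pass: internal playtest (finishes day 22, plus 1-day gap → day 23); code integration (finishes day 14, plus 1-day gap → day 15). Taking the maximum gives a start of day 23, and it finishes at 23 + 10 = day 33.
Cert submission waits on QA pass (finishes day 33, plus 2-day gap → day 35); the design doc (finishes day 10). The latest of these is day 35, which is the earliest cert submission can start.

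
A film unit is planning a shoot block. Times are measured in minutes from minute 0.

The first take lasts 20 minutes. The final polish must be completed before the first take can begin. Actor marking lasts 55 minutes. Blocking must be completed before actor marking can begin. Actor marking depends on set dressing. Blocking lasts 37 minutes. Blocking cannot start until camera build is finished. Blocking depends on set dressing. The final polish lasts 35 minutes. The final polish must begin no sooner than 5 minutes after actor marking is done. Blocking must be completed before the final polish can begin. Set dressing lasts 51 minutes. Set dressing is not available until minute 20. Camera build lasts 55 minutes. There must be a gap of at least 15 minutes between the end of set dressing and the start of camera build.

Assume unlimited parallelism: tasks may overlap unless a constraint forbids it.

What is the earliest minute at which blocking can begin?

After its own release at minute 20, set dressing can start at minute 20 and finishes at minute 71.
After set dressing (finishes minute 71, plus 15-minute gap → minute 86), camera build can start at minute 86 and finishes at minute 141.
Blocking waits on camera build (finishes minute 141); set dressing (finishes minute 71). The latest of these is minute 141, which is the earliest blocking can start.

141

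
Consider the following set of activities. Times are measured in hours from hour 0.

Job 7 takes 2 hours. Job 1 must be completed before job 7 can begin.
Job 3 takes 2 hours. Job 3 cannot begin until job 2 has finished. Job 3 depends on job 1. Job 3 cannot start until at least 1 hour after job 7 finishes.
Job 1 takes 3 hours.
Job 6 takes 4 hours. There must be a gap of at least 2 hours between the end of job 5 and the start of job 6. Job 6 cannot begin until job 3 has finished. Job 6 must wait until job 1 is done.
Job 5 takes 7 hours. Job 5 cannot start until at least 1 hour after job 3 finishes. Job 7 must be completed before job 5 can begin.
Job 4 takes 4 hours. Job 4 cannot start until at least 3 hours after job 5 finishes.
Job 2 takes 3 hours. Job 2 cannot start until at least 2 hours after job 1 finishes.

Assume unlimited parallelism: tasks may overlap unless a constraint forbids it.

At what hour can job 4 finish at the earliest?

25

Job 1 has no prerequisites, so it starts at hour 0 and finishes at hour 3.
Job 7 cannot begin until job 1 (finishes hour 3). It runs from hour 3 to 3 + 2 = hour 5.
After job 1 (finishes hour 3, plus 2-hour gap → hour 5), job 2 can start at hour 5 and finishes at hour 8.
Job 3 has to wait for job 2 (finishes hour 8); job 1 (finishes hour 3); job 7 (finishes hour 5, plus 1-hour gap → hour 6). The latest of these is hour 8, so job 3 runs hour 8 to 8 + 2 = hour 10.
Job 5 needs all of job 3 (finishes hour 10, plus 1-hour gap → hour 11); job 7 (finishes hour 5). That puts its earliest start at hour 11; it finishes at 11 + 7 = hour 18.
Job 4 cannot begin until job 5 (finishes hour 18, plus 3-hour gap → hour 21). It runs from hour 21 to 21 + 4 = hour 25.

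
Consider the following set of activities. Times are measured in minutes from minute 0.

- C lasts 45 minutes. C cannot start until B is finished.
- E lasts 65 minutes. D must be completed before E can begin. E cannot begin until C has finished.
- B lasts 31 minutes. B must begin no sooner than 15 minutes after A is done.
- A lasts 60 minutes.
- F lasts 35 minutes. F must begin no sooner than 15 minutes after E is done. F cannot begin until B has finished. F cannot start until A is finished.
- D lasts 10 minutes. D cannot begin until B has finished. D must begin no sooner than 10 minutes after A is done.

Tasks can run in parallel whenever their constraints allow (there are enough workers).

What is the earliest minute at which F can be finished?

266

A has no prerequisites, so it starts at minute 0 and finishes at minute 60.
B cannot begin until A (finishes minute 60, plus 15-minute gap → minute 75). It runs from minute 75 to 75 + 31 = minute 106.
D cannot start until B (finishes minute 106); A (finishes minute 60, plus 10-minute gap → minute 70). The controlling bound is minute 106, so D finishes at 106 + 10 = minute 116.
C cannot begin until B (finishes minute 106). It runs from minute 106 to 106 + 45 = minute 151.
E has to wait for D (finishes minute 116); C (finishes minute 151). The latest of these is minute 151, so E runs minute 151 to 151 + 65 = minute 216.
F has to wait for E (finishes minute 216, plus 15-minute gap → minute 231); B (finishes minute 106); A (finishes minute 60). The latest of these is minute 231, so F runs minute 231 to 231 + 35 = minute 266.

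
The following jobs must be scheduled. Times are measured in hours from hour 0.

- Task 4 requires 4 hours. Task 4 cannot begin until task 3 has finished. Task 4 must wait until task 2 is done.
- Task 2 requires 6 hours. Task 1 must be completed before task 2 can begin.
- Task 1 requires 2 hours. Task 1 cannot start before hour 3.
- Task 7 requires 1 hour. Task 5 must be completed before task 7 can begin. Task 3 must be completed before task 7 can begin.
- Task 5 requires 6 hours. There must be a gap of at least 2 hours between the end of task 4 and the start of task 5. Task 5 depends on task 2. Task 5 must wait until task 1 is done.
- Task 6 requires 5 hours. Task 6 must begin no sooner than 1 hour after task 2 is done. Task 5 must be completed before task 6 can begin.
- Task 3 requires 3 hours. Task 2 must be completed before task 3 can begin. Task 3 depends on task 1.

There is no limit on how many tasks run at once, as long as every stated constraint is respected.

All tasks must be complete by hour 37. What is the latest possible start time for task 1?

9

To finish by hour 37, task 6 (duration 5) must start no later than hour 32.
Task 7 has no dependents, so it just needs to finish by hour 37. Starting by 37 − 1 = hour 36 achieves that.
For task 5: task 6 (must start by hour 32); task 7 (must start by hour 36). The most restrictive is hour 32; with a 6-hour duration, task 5 must start by hour 26.
Task 4 feeds into task 5 (must start by hour 26, minus 2-hour gap → hour 24); so task 4 must finish by hour 24 and therefore start by hour 20.
Task 3 has several dependents: task 4 (must start by hour 20); task 7 (must start by hour 36). The earliest of those limits is hour 20, so task 3 must start by 20 − 3 = hour 17.
Task 2 feeds task 3 (must start by hour 17); task 4 (must start by hour 20); task 5 (must start by hour 26); task 6 (must start by hour 32, minus 1-hour gap → hour 31). Taking the minimum, task 2 must finish by hour 17 and start by 17 − 6 = hour 11.
For task 1: task 2 (must start by hour 11); task 3 (must start by hour 17); task 5 (must start by hour 26). The most restrictive is hour 11; with a 2-hour duration, task 1 must start by hour 9.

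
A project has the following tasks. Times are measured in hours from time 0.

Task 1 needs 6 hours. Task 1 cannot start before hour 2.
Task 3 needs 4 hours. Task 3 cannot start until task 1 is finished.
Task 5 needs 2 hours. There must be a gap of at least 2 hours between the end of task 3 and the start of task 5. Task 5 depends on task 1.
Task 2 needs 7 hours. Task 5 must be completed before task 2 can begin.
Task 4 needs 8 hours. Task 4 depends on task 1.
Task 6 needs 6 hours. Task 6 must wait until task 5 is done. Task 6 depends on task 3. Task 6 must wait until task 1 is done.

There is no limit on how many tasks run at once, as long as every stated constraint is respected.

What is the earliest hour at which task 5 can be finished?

16

Task 1 waits on its own release at hour 2, so it starts at hour 2 and finishes at 2 + 6 = hour 8.
Task 3 cannot begin until task 1 (finishes hour 8). It runs from hour 8 to 8 + 4 = hour 12.
Task 5 has to wait for task 3 (finishes hour 12, plus 2-hour gap → hour 14); task 1 (finishes hour 8). The latest of these is hour 14, so task 5 runs hour 14 to 14 + 2 = hour 16.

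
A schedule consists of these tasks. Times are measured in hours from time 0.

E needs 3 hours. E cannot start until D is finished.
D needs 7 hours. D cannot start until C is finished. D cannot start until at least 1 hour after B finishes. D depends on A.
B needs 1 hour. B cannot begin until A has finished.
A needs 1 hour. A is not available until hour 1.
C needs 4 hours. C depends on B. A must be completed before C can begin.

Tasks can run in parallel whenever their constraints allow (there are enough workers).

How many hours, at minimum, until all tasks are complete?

After its own release at hour 1, A can start at hour 1 and finishes at hour 2.
B waits on A (finishes hour 2), so it starts at hour 2 and finishes at 2 + 1 = hour 3.
C has to wait for B (finishes hour 3); A (finishes hour 2). The latest of these is hour 3, so C runs hour 3 to 3 + 4 = hour 7.
D has to wait for C (finishes hour 7); B (finishes hour 3, plus 1-hour gap → hour 4); A (finishes hour 2). The latest of these is hour 7, so D runs hour 7 to 7 + 7 = hour 14.
E cannot begin until D (finishes hour 14). It runs from hour 14 to 14 + 3 = hour 17.
All tasks are finished once the last one completes. Finish times: A at 2, B at 3, C at 7, D at 14, E at 17. The latest is hour 17.

17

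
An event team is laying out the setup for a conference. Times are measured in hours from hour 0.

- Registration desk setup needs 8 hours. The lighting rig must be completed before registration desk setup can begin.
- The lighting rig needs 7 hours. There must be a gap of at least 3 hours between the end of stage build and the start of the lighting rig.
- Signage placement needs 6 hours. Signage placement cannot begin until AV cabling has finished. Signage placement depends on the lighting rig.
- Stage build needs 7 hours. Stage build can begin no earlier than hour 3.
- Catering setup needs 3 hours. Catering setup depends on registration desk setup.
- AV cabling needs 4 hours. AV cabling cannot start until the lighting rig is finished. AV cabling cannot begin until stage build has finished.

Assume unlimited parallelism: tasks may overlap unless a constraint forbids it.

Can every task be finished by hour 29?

Stage build cannot begin until its own release at hour 3. It runs from hour 3 to 3 + 7 = hour 10.
The lighting rig cannot begin until stage build (finishes hour 10, plus 3-hour gap → hour 13). It runs from hour 13 to 13 + 7 = hour 20.
Registration desk setup waits on the lighting rig (finishes hour 20), so it starts at hour 20 and finishes at 20 + 8 = hour 28.
Catering setup cannot begin until registration desk setup (finishes hour 28). It runs from hour 28 to 28 + 3 = hour 31.
For AV cabling: the lighting rig (finishes hour 20); stage build (finishes hour 10). Taking the maximum gives a start of hour 20, and it finishes at 20 + 4 = hour 24.
For signage placement: AV cabling (finishes hour 24); the lighting rig (finishes hour 20). Taking the maximum gives a start of hour 24, and it finishes at 24 + 6 = hour 30.
The earliest everything can be done is hour 31, which is after the deadline of 29, so it is not possible.

No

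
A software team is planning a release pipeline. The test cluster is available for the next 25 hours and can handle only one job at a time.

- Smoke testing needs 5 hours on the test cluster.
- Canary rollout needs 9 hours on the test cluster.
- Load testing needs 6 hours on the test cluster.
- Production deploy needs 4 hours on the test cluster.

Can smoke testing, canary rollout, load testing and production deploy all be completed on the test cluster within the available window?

Yes

Running back to back, the jobs need 5 + 9 + 6 + 4 = 24 hours on the test cluster.
Since 24 ≤ 25, they fit within the window.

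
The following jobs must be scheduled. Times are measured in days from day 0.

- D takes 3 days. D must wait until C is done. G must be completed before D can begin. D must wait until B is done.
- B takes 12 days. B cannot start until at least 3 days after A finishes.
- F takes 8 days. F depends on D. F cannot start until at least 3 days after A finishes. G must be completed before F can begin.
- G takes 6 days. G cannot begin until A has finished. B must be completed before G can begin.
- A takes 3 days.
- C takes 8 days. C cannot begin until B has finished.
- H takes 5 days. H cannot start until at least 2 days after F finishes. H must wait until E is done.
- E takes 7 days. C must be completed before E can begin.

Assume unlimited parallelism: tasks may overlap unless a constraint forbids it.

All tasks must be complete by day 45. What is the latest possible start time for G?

21

H has no dependents, so it just needs to finish by day 45. Starting by 45 − 5 = day 40 achieves that.
F must finish before H (must start by day 40, minus 2-day gap → day 38). With an 8-day duration, F must start by 38 − 8 = day 30.
Since F (must start by day 30) depends on it, D must finish by day 30. Backing off its 3-day duration gives a latest start of day 27.
G has several dependents: D (must start by day 27); F (must start by day 30). The earliest of those limits is day 27, so G must start by 27 − 6 = day 21.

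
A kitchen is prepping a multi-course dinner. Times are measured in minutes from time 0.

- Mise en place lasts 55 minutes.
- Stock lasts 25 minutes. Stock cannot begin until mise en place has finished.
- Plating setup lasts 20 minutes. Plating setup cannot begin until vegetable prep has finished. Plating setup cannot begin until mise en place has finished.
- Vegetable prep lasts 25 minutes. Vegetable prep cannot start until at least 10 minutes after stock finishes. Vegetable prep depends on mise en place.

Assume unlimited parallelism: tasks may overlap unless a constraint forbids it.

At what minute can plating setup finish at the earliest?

Nothing blocks mise en place, so it runs from minute 0 to minute 55.
After mise en place (finishes minute 55), stock can start at minute 55 and finishes at minute 80.
Vegetable prep has to wait for stock (finishes minute 80, plus 10-minute gap → minute 90); mise en place (finishes minute 55). The latest of these is minute 90, so vegetable prep runs minute 90 to 90 + 25 = minute 115.
For plating setup: vegetable prep (finishes minute 115); mise en place (finishes minute 55). Taking the maximum gives a start of minute 115, and it finishes at 115 + 20 = minute 135.

135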